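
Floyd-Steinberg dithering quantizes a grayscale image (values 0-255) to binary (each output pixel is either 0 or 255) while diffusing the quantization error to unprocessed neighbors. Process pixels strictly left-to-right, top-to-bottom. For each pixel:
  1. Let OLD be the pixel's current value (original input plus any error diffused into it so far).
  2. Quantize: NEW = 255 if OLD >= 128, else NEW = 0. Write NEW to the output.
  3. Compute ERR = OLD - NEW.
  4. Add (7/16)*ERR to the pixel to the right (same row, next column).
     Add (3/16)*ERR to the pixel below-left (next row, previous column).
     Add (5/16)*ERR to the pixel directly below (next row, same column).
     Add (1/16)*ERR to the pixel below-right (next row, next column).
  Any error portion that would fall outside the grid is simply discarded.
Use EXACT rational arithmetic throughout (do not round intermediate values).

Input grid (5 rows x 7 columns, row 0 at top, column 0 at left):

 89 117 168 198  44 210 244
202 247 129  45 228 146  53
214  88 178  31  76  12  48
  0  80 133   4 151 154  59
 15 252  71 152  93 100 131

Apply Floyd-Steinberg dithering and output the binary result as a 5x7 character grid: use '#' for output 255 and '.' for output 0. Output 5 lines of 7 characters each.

Answer: .#.#.##
###.##.
#.#....
..#.#..
.#...##

Derivation:
(0,0): OLD=89 → NEW=0, ERR=89
(0,1): OLD=2495/16 → NEW=255, ERR=-1585/16
(0,2): OLD=31913/256 → NEW=0, ERR=31913/256
(0,3): OLD=1034399/4096 → NEW=255, ERR=-10081/4096
(0,4): OLD=2813017/65536 → NEW=0, ERR=2813017/65536
(0,5): OLD=239892079/1048576 → NEW=255, ERR=-27494801/1048576
(0,6): OLD=3901177097/16777216 → NEW=255, ERR=-377012983/16777216
(1,0): OLD=54077/256 → NEW=255, ERR=-11203/256
(1,1): OLD=462507/2048 → NEW=255, ERR=-59733/2048
(1,2): OLD=9734919/65536 → NEW=255, ERR=-6976761/65536
(1,3): OLD=3537723/262144 → NEW=0, ERR=3537723/262144
(1,4): OLD=4064237713/16777216 → NEW=255, ERR=-213952367/16777216
(1,5): OLD=17541709665/134217728 → NEW=255, ERR=-16683810975/134217728
(1,6): OLD=-21569897329/2147483648 → NEW=0, ERR=-21569897329/2147483648
(2,0): OLD=6385033/32768 → NEW=255, ERR=-1970807/32768
(2,1): OLD=31327859/1048576 → NEW=0, ERR=31327859/1048576
(2,2): OLD=2659367961/16777216 → NEW=255, ERR=-1618822119/16777216
(2,3): OLD=-2153046127/134217728 → NEW=0, ERR=-2153046127/134217728
(2,4): OLD=45669610465/1073741824 → NEW=0, ERR=45669610465/1073741824
(2,5): OLD=-375109066037/34359738368 → NEW=0, ERR=-375109066037/34359738368
(2,6): OLD=17765868208445/549755813888 → NEW=0, ERR=17765868208445/549755813888
(3,0): OLD=-221345543/16777216 → NEW=0, ERR=-221345543/16777216
(3,1): OLD=8283063429/134217728 → NEW=0, ERR=8283063429/134217728
(3,2): OLD=138197355999/1073741824 → NEW=255, ERR=-135606809121/1073741824
(3,3): OLD=-233311454103/4294967296 → NEW=0, ERR=-233311454103/4294967296
(3,4): OLD=75578317135097/549755813888 → NEW=255, ERR=-64609415406343/549755813888
(3,5): OLD=474502068738043/4398046511104 → NEW=0, ERR=474502068738043/4398046511104
(3,6): OLD=8135891155533541/70368744177664 → NEW=0, ERR=8135891155533541/70368744177664
(4,0): OLD=48207623287/2147483648 → NEW=0, ERR=48207623287/2147483648
(4,1): OLD=8816779421835/34359738368 → NEW=255, ERR=55046137995/34359738368
(4,2): OLD=14241885632005/549755813888 → NEW=0, ERR=14241885632005/549755813888
(4,3): OLD=512060537842375/4398046511104 → NEW=0, ERR=512060537842375/4398046511104
(4,4): OLD=4364467817189157/35184372088832 → NEW=0, ERR=4364467817189157/35184372088832
(4,5): OLD=227790373918542757/1125899906842624 → NEW=255, ERR=-59314102326326363/1125899906842624
(4,6): OLD=2717031310497477651/18014398509481984 → NEW=255, ERR=-1876640309420428269/18014398509481984
Row 0: .#.#.##
Row 1: ###.##.
Row 2: #.#....
Row 3: ..#.#..
Row 4: .#...##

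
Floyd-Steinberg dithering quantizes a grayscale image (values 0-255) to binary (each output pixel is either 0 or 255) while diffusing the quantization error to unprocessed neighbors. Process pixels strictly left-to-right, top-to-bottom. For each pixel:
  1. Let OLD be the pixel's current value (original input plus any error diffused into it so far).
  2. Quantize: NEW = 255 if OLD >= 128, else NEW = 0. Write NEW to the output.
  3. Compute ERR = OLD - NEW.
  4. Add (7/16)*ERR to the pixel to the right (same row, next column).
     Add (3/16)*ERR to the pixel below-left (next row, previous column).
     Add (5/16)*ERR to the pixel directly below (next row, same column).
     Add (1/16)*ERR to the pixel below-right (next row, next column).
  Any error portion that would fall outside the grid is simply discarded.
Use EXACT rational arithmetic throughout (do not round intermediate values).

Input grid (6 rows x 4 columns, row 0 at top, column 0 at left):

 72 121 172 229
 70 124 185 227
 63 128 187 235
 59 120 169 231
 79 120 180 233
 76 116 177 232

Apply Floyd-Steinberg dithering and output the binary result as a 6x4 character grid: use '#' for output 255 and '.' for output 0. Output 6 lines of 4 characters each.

Answer: .#.#
.###
..##
.#.#
.###
..##

Derivation:
(0,0): OLD=72 → NEW=0, ERR=72
(0,1): OLD=305/2 → NEW=255, ERR=-205/2
(0,2): OLD=4069/32 → NEW=0, ERR=4069/32
(0,3): OLD=145731/512 → NEW=255, ERR=15171/512
(1,0): OLD=2345/32 → NEW=0, ERR=2345/32
(1,1): OLD=39007/256 → NEW=255, ERR=-26273/256
(1,2): OLD=1466251/8192 → NEW=255, ERR=-622709/8192
(1,3): OLD=27649725/131072 → NEW=255, ERR=-5773635/131072
(2,0): OLD=273029/4096 → NEW=0, ERR=273029/4096
(2,1): OLD=15128135/131072 → NEW=0, ERR=15128135/131072
(2,2): OLD=52184371/262144 → NEW=255, ERR=-14662349/262144
(2,3): OLD=805361959/4194304 → NEW=255, ERR=-264185561/4194304
(3,0): OLD=212801013/2097152 → NEW=0, ERR=212801013/2097152
(3,1): OLD=6514284203/33554432 → NEW=255, ERR=-2042095957/33554432
(3,2): OLD=64584958165/536870912 → NEW=0, ERR=64584958165/536870912
(3,3): OLD=2237262348115/8589934592 → NEW=255, ERR=46829027155/8589934592
(4,0): OLD=53310595217/536870912 → NEW=0, ERR=53310595217/536870912
(4,1): OLD=744415287411/4294967296 → NEW=255, ERR=-350801373069/4294967296
(4,2): OLD=24612299571667/137438953472 → NEW=255, ERR=-10434633563693/137438953472
(4,3): OLD=459610055060405/2199023255552 → NEW=255, ERR=-101140875105355/2199023255552
(5,0): OLD=6302699921409/68719476736 → NEW=0, ERR=6302699921409/68719476736
(5,1): OLD=269539888537191/2199023255552 → NEW=0, ERR=269539888537191/2199023255552
(5,2): OLD=212394045814399/1099511627776 → NEW=255, ERR=-67981419268481/1099511627776
(5,3): OLD=6538375942304427/35184372088832 → NEW=255, ERR=-2433638940347733/35184372088832
Row 0: .#.#
Row 1: .###
Row 2: ..##
Row 3: .#.#
Row 4: .###
Row 5: ..##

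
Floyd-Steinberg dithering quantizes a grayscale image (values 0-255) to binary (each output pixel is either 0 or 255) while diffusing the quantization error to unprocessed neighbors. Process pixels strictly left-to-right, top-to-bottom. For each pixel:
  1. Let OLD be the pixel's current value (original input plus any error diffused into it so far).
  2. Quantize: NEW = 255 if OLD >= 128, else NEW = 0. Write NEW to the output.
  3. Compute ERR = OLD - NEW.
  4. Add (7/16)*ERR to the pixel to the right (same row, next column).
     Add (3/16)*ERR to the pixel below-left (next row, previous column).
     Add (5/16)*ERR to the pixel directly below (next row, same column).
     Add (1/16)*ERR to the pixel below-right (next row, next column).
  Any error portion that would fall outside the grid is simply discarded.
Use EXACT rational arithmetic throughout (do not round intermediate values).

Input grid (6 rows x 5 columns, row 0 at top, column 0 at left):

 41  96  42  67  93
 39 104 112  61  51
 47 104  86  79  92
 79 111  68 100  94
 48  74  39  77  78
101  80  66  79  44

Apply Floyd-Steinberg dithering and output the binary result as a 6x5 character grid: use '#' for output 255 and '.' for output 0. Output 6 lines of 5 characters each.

Answer: ....#
.##..
....#
.#.#.
....#
#.#..

Derivation:
(0,0): OLD=41 → NEW=0, ERR=41
(0,1): OLD=1823/16 → NEW=0, ERR=1823/16
(0,2): OLD=23513/256 → NEW=0, ERR=23513/256
(0,3): OLD=439023/4096 → NEW=0, ERR=439023/4096
(0,4): OLD=9168009/65536 → NEW=255, ERR=-7543671/65536
(1,0): OLD=18733/256 → NEW=0, ERR=18733/256
(1,1): OLD=391995/2048 → NEW=255, ERR=-130245/2048
(1,2): OLD=9181399/65536 → NEW=255, ERR=-7530281/65536
(1,3): OLD=7440331/262144 → NEW=0, ERR=7440331/262144
(1,4): OLD=143215873/4194304 → NEW=0, ERR=143215873/4194304
(2,0): OLD=1898681/32768 → NEW=0, ERR=1898681/32768
(2,1): OLD=96999043/1048576 → NEW=0, ERR=96999043/1048576
(2,2): OLD=1542009929/16777216 → NEW=0, ERR=1542009929/16777216
(2,3): OLD=34172214987/268435456 → NEW=0, ERR=34172214987/268435456
(2,4): OLD=687790474445/4294967296 → NEW=255, ERR=-407426186035/4294967296
(3,0): OLD=1920186153/16777216 → NEW=0, ERR=1920186153/16777216
(3,1): OLD=28297858293/134217728 → NEW=255, ERR=-5927662347/134217728
(3,2): OLD=459779697559/4294967296 → NEW=0, ERR=459779697559/4294967296
(3,3): OLD=1499582342399/8589934592 → NEW=255, ERR=-690850978561/8589934592
(3,4): OLD=5102553795675/137438953472 → NEW=0, ERR=5102553795675/137438953472
(4,0): OLD=162103674183/2147483648 → NEW=0, ERR=162103674183/2147483648
(4,1): OLD=8277173489351/68719476736 → NEW=0, ERR=8277173489351/68719476736
(4,2): OLD=117988157106313/1099511627776 → NEW=0, ERR=117988157106313/1099511627776
(4,3): OLD=1978535692556487/17592186044416 → NEW=0, ERR=1978535692556487/17592186044416
(4,4): OLD=37655569656465649/281474976710656 → NEW=255, ERR=-34120549404751631/281474976710656
(5,0): OLD=161818782742709/1099511627776 → NEW=255, ERR=-118556682340171/1099511627776
(5,1): OLD=838306769410399/8796093022208 → NEW=0, ERR=838306769410399/8796093022208
(5,2): OLD=47807259294097239/281474976710656 → NEW=255, ERR=-23968859767120041/281474976710656
(5,3): OLD=68532131900477273/1125899906842624 → NEW=0, ERR=68532131900477273/1125899906842624
(5,4): OLD=716573753949130755/18014398509481984 → NEW=0, ERR=716573753949130755/18014398509481984
Row 0: ....#
Row 1: .##..
Row 2: ....#
Row 3: .#.#.
Row 4: ....#
Row 5: #.#..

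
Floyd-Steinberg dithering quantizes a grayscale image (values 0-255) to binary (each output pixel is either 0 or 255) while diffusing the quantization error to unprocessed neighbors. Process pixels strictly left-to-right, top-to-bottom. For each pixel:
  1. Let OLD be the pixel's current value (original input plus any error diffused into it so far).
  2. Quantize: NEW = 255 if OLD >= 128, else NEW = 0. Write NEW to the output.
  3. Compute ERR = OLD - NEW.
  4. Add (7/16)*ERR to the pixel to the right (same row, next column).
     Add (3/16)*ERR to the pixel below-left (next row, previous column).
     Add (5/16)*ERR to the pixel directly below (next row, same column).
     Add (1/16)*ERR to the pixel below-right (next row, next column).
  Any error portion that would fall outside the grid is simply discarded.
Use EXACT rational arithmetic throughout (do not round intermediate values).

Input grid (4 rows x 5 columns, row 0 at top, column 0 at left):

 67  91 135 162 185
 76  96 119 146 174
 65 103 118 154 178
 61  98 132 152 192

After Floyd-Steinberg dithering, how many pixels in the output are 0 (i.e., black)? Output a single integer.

(0,0): OLD=67 → NEW=0, ERR=67
(0,1): OLD=1925/16 → NEW=0, ERR=1925/16
(0,2): OLD=48035/256 → NEW=255, ERR=-17245/256
(0,3): OLD=542837/4096 → NEW=255, ERR=-501643/4096
(0,4): OLD=8612659/65536 → NEW=255, ERR=-8099021/65536
(1,0): OLD=30591/256 → NEW=0, ERR=30591/256
(1,1): OLD=363385/2048 → NEW=255, ERR=-158855/2048
(1,2): OLD=3183085/65536 → NEW=0, ERR=3183085/65536
(1,3): OLD=26632617/262144 → NEW=0, ERR=26632617/262144
(1,4): OLD=722151643/4194304 → NEW=255, ERR=-347395877/4194304
(2,0): OLD=2876995/32768 → NEW=0, ERR=2876995/32768
(2,1): OLD=140245009/1048576 → NEW=255, ERR=-127141871/1048576
(2,2): OLD=1582622835/16777216 → NEW=0, ERR=1582622835/16777216
(2,3): OLD=57585976745/268435456 → NEW=255, ERR=-10865064535/268435456
(2,4): OLD=604553846111/4294967296 → NEW=255, ERR=-490662814369/4294967296
(3,0): OLD=1102303763/16777216 → NEW=0, ERR=1102303763/16777216
(3,1): OLD=15036170647/134217728 → NEW=0, ERR=15036170647/134217728
(3,2): OLD=838908386349/4294967296 → NEW=255, ERR=-256308274131/4294967296
(3,3): OLD=839395048101/8589934592 → NEW=0, ERR=839395048101/8589934592
(3,4): OLD=27009734194521/137438953472 → NEW=255, ERR=-8037198940839/137438953472
Output grid:
  Row 0: ..###  (2 black, running=2)
  Row 1: .#..#  (3 black, running=5)
  Row 2: .#.##  (2 black, running=7)
  Row 3: ..#.#  (3 black, running=10)

Answer: 10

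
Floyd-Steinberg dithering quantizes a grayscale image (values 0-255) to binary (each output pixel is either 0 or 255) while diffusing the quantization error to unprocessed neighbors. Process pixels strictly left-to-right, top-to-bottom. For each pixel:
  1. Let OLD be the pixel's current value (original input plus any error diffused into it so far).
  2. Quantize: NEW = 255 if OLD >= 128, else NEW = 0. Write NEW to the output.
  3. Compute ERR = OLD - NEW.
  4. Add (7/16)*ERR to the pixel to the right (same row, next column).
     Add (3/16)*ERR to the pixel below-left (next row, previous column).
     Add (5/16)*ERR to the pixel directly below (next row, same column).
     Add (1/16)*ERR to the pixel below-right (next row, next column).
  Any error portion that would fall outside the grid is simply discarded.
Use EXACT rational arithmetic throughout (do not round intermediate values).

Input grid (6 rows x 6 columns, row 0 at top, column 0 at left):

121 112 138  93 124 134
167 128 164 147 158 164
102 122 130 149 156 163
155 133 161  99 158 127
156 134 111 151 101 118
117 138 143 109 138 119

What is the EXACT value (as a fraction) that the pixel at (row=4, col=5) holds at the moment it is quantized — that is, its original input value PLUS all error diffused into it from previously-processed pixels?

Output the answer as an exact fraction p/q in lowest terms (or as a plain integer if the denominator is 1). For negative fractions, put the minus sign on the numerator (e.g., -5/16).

(0,0): OLD=121 → NEW=0, ERR=121
(0,1): OLD=2639/16 → NEW=255, ERR=-1441/16
(0,2): OLD=25241/256 → NEW=0, ERR=25241/256
(0,3): OLD=557615/4096 → NEW=255, ERR=-486865/4096
(0,4): OLD=4718409/65536 → NEW=0, ERR=4718409/65536
(0,5): OLD=173538047/1048576 → NEW=255, ERR=-93848833/1048576
(1,0): OLD=48109/256 → NEW=255, ERR=-17171/256
(1,1): OLD=197755/2048 → NEW=0, ERR=197755/2048
(1,2): OLD=13706263/65536 → NEW=255, ERR=-3005417/65536
(1,3): OLD=28692619/262144 → NEW=0, ERR=28692619/262144
(1,4): OLD=3425482241/16777216 → NEW=255, ERR=-852707839/16777216
(1,5): OLD=31754465975/268435456 → NEW=0, ERR=31754465975/268435456
(2,0): OLD=3248761/32768 → NEW=0, ERR=3248761/32768
(2,1): OLD=191637699/1048576 → NEW=255, ERR=-75749181/1048576
(2,2): OLD=1855922441/16777216 → NEW=0, ERR=1855922441/16777216
(2,3): OLD=29421233921/134217728 → NEW=255, ERR=-4804286719/134217728
(2,4): OLD=659182896771/4294967296 → NEW=255, ERR=-436033763709/4294967296
(2,5): OLD=10471102433221/68719476736 → NEW=255, ERR=-7052364134459/68719476736
(3,0): OLD=2893022697/16777216 → NEW=255, ERR=-1385167383/16777216
(3,1): OLD=13588471221/134217728 → NEW=0, ERR=13588471221/134217728
(3,2): OLD=245496154095/1073741824 → NEW=255, ERR=-28308011025/1073741824
(3,3): OLD=4408932866893/68719476736 → NEW=0, ERR=4408932866893/68719476736
(3,4): OLD=73042889478317/549755813888 → NEW=255, ERR=-67144843063123/549755813888
(3,5): OLD=309183025245443/8796093022208 → NEW=0, ERR=309183025245443/8796093022208
(4,0): OLD=320366167431/2147483648 → NEW=255, ERR=-227242162809/2147483648
(4,1): OLD=3753438008155/34359738368 → NEW=0, ERR=3753438008155/34359738368
(4,2): OLD=185719455135137/1099511627776 → NEW=255, ERR=-94656009947743/1099511627776
(4,3): OLD=1914686190755717/17592186044416 → NEW=0, ERR=1914686190755717/17592186044416
(4,4): OLD=34072386058363861/281474976710656 → NEW=0, ERR=34072386058363861/281474976710656
(4,5): OLD=785022582829217459/4503599627370496 → NEW=255, ERR=-363395322150259021/4503599627370496
Target (4,5): original=118, with diffused error = 785022582829217459/4503599627370496

Answer: 785022582829217459/4503599627370496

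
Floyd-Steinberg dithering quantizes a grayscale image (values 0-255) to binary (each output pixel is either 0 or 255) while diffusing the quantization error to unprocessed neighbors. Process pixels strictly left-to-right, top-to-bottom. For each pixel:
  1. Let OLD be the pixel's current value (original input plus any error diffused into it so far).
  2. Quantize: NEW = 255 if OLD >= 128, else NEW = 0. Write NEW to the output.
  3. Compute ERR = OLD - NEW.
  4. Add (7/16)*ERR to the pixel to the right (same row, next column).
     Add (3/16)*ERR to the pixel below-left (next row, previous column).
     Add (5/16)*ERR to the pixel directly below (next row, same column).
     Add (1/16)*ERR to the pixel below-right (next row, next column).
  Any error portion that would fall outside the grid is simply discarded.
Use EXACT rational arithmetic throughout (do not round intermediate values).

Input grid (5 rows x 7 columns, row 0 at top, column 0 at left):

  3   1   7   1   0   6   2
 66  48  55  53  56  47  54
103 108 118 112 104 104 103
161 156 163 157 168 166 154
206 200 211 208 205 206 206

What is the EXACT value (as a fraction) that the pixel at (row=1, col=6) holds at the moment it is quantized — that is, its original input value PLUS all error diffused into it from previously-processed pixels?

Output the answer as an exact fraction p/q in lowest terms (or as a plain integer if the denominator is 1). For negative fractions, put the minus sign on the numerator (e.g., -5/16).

(0,0): OLD=3 → NEW=0, ERR=3
(0,1): OLD=37/16 → NEW=0, ERR=37/16
(0,2): OLD=2051/256 → NEW=0, ERR=2051/256
(0,3): OLD=18453/4096 → NEW=0, ERR=18453/4096
(0,4): OLD=129171/65536 → NEW=0, ERR=129171/65536
(0,5): OLD=7195653/1048576 → NEW=0, ERR=7195653/1048576
(0,6): OLD=83924003/16777216 → NEW=0, ERR=83924003/16777216
(1,0): OLD=17247/256 → NEW=0, ERR=17247/256
(1,1): OLD=163609/2048 → NEW=0, ERR=163609/2048
(1,2): OLD=6123917/65536 → NEW=0, ERR=6123917/65536
(1,3): OLD=25207689/262144 → NEW=0, ERR=25207689/262144
(1,4): OLD=1681983995/16777216 → NEW=0, ERR=1681983995/16777216
(1,5): OLD=12625423211/134217728 → NEW=0, ERR=12625423211/134217728
(1,6): OLD=208620083173/2147483648 → NEW=0, ERR=208620083173/2147483648
Target (1,6): original=54, with diffused error = 208620083173/2147483648

Answer: 208620083173/2147483648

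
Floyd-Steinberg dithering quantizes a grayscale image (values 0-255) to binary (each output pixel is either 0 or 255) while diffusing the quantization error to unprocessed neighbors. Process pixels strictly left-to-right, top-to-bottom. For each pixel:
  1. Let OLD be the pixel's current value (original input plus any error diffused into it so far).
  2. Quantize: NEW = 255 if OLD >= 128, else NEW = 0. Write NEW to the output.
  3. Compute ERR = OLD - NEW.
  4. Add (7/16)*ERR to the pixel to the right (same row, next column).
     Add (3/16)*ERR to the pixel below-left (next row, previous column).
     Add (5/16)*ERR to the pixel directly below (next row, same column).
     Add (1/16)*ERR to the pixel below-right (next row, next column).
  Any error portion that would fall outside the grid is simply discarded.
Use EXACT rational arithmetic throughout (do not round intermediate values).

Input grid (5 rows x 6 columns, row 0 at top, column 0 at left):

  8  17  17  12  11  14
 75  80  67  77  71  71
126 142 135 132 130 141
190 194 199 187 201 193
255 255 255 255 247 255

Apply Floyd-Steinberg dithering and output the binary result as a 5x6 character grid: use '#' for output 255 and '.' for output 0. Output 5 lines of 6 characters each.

Answer: ......
..#...
##.###
#.##.#
######

Derivation:
(0,0): OLD=8 → NEW=0, ERR=8
(0,1): OLD=41/2 → NEW=0, ERR=41/2
(0,2): OLD=831/32 → NEW=0, ERR=831/32
(0,3): OLD=11961/512 → NEW=0, ERR=11961/512
(0,4): OLD=173839/8192 → NEW=0, ERR=173839/8192
(0,5): OLD=3051881/131072 → NEW=0, ERR=3051881/131072
(1,0): OLD=2603/32 → NEW=0, ERR=2603/32
(1,1): OLD=32605/256 → NEW=0, ERR=32605/256
(1,2): OLD=1118193/8192 → NEW=255, ERR=-970767/8192
(1,3): OLD=1247077/32768 → NEW=0, ERR=1247077/32768
(1,4): OLD=209940727/2097152 → NEW=0, ERR=209940727/2097152
(1,5): OLD=4140603025/33554432 → NEW=0, ERR=4140603025/33554432
(2,0): OLD=718031/4096 → NEW=255, ERR=-326449/4096
(2,1): OLD=17012805/131072 → NEW=255, ERR=-16410555/131072
(2,2): OLD=122238959/2097152 → NEW=0, ERR=122238959/2097152
(2,3): OLD=3032614103/16777216 → NEW=255, ERR=-1245575977/16777216
(2,4): OLD=82849228965/536870912 → NEW=255, ERR=-54052853595/536870912
(2,5): OLD=1217803870419/8589934592 → NEW=255, ERR=-972629450541/8589934592
(3,0): OLD=296995375/2097152 → NEW=255, ERR=-237778385/2097152
(3,1): OLD=1865920851/16777216 → NEW=0, ERR=1865920851/16777216
(3,2): OLD=32766190545/134217728 → NEW=255, ERR=-1459330095/134217728
(3,3): OLD=1235298982443/8589934592 → NEW=255, ERR=-955134338517/8589934592
(3,4): OLD=6529718869403/68719476736 → NEW=0, ERR=6529718869403/68719476736
(3,5): OLD=212089832964789/1099511627776 → NEW=255, ERR=-68285632118091/1099511627776
(4,0): OLD=64537668433/268435456 → NEW=255, ERR=-3913372847/268435456
(4,1): OLD=1177905104781/4294967296 → NEW=255, ERR=82688444301/4294967296
(4,2): OLD=33827534185335/137438953472 → NEW=255, ERR=-1219398950025/137438953472
(4,3): OLD=513488349633363/2199023255552 → NEW=255, ERR=-47262580532397/2199023255552
(4,4): OLD=8750228677950307/35184372088832 → NEW=255, ERR=-221786204701853/35184372088832
(4,5): OLD=134417249611761365/562949953421312 → NEW=255, ERR=-9134988510673195/562949953421312
Row 0: ......
Row 1: ..#...
Row 2: ##.###
Row 3: #.##.#
Row 4: ######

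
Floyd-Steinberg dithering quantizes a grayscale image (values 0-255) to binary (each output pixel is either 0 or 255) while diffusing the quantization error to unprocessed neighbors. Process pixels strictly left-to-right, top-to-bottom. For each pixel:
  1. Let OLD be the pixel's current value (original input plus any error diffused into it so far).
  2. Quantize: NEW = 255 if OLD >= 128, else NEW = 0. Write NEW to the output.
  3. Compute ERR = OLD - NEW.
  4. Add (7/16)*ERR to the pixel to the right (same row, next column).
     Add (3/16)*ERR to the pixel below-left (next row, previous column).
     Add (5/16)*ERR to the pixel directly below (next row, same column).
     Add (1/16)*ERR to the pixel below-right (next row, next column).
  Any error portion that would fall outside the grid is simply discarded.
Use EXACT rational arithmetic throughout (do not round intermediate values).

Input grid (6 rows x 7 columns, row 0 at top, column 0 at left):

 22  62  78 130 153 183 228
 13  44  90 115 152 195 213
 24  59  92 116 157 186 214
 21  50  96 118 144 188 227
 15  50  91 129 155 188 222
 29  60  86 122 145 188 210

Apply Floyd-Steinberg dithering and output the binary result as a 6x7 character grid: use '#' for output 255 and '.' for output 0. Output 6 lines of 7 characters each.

(0,0): OLD=22 → NEW=0, ERR=22
(0,1): OLD=573/8 → NEW=0, ERR=573/8
(0,2): OLD=13995/128 → NEW=0, ERR=13995/128
(0,3): OLD=364205/2048 → NEW=255, ERR=-158035/2048
(0,4): OLD=3907259/32768 → NEW=0, ERR=3907259/32768
(0,5): OLD=123295517/524288 → NEW=255, ERR=-10397923/524288
(0,6): OLD=1839817163/8388608 → NEW=255, ERR=-299277877/8388608
(1,0): OLD=4263/128 → NEW=0, ERR=4263/128
(1,1): OLD=105297/1024 → NEW=0, ERR=105297/1024
(1,2): OLD=5215461/32768 → NEW=255, ERR=-3140379/32768
(1,3): OLD=10243041/131072 → NEW=0, ERR=10243041/131072
(1,4): OLD=1802803555/8388608 → NEW=255, ERR=-336291485/8388608
(1,5): OLD=11544503699/67108864 → NEW=255, ERR=-5568256621/67108864
(1,6): OLD=176427162941/1073741824 → NEW=255, ERR=-97377002179/1073741824
(2,0): OLD=879627/16384 → NEW=0, ERR=879627/16384
(2,1): OLD=51765481/524288 → NEW=0, ERR=51765481/524288
(2,2): OLD=1059708539/8388608 → NEW=0, ERR=1059708539/8388608
(2,3): OLD=12226088931/67108864 → NEW=255, ERR=-4886671389/67108864
(2,4): OLD=54729387187/536870912 → NEW=0, ERR=54729387187/536870912
(2,5): OLD=3181030242545/17179869184 → NEW=255, ERR=-1199836399375/17179869184
(2,6): OLD=41209383421095/274877906944 → NEW=255, ERR=-28884482849625/274877906944
(3,0): OLD=472197531/8388608 → NEW=0, ERR=472197531/8388608
(3,1): OLD=8893501119/67108864 → NEW=255, ERR=-8219259201/67108864
(3,2): OLD=39949354829/536870912 → NEW=0, ERR=39949354829/536870912
(3,3): OLD=332450104539/2147483648 → NEW=255, ERR=-215158225701/2147483648
(3,4): OLD=31439762836891/274877906944 → NEW=0, ERR=31439762836891/274877906944
(3,5): OLD=446146084843329/2199023255552 → NEW=255, ERR=-114604845322431/2199023255552
(3,6): OLD=5875660173802847/35184372088832 → NEW=255, ERR=-3096354708849313/35184372088832
(4,0): OLD=10336250997/1073741824 → NEW=0, ERR=10336250997/1073741824
(4,1): OLD=573943893041/17179869184 → NEW=0, ERR=573943893041/17179869184
(4,2): OLD=28155465783551/274877906944 → NEW=0, ERR=28155465783551/274877906944
(4,3): OLD=370754177075877/2199023255552 → NEW=255, ERR=-189996753089883/2199023255552
(4,4): OLD=2408527178265151/17592186044416 → NEW=255, ERR=-2077480263060929/17592186044416
(4,5): OLD=62316705451133279/562949953421312 → NEW=0, ERR=62316705451133279/562949953421312
(4,6): OLD=2158767955599945801/9007199254740992 → NEW=255, ERR=-138067854359007159/9007199254740992
(5,0): OLD=10520191060259/274877906944 → NEW=0, ERR=10520191060259/274877906944
(5,1): OLD=235276058568609/2199023255552 → NEW=0, ERR=235276058568609/2199023255552
(5,2): OLD=2651240800000727/17592186044416 → NEW=255, ERR=-1834766641325353/17592186044416
(5,3): OLD=4733109783395859/140737488355328 → NEW=0, ERR=4733109783395859/140737488355328
(5,4): OLD=1244485071345169041/9007199254740992 → NEW=255, ERR=-1052350738613783919/9007199254740992
(5,5): OLD=11617331583145430849/72057594037927936 → NEW=255, ERR=-6757354896526192831/72057594037927936
(5,6): OLD=197265855815139288495/1152921504606846976 → NEW=255, ERR=-96729127859606690385/1152921504606846976
Row 0: ...#.##
Row 1: ..#.###
Row 2: ...#.##
Row 3: .#.#.##
Row 4: ...##.#
Row 5: ..#.###

Answer: ...#.##
..#.###
...#.##
.#.#.##
...##.#
..#.###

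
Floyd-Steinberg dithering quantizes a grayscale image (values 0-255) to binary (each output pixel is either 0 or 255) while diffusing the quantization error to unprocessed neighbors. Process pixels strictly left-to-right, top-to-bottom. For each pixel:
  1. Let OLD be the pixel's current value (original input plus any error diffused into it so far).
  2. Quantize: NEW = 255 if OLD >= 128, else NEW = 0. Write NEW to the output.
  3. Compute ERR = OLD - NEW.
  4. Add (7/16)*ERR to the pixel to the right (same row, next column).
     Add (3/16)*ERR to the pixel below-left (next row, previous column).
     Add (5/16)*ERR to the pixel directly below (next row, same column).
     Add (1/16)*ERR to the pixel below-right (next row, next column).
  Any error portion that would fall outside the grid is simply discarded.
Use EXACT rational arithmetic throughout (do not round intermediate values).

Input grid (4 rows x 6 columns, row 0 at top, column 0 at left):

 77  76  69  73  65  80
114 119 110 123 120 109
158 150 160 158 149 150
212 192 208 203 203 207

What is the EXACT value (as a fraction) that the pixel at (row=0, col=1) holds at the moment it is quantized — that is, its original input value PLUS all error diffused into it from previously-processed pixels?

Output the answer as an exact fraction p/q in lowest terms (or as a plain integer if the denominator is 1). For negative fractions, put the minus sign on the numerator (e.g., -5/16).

(0,0): OLD=77 → NEW=0, ERR=77
(0,1): OLD=1755/16 → NEW=0, ERR=1755/16
Target (0,1): original=76, with diffused error = 1755/16

Answer: 1755/16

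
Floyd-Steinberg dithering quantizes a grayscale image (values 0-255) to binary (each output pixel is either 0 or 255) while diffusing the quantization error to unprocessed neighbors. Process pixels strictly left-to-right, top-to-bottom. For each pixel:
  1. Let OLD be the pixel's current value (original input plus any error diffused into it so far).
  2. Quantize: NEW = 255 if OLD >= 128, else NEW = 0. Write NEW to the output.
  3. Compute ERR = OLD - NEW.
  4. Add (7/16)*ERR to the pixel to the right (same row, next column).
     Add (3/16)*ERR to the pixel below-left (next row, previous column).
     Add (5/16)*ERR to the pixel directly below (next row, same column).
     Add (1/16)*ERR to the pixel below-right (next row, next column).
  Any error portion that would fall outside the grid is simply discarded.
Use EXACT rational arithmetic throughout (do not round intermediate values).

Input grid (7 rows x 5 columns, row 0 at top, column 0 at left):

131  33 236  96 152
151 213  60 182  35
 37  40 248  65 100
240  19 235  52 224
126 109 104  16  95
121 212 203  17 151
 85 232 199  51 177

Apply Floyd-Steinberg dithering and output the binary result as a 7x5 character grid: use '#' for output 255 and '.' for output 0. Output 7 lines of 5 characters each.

Answer: #.#.#
.#.#.
..#.#
#.#.#
#.#..
.##.#
.##.#

Derivation:
(0,0): OLD=131 → NEW=255, ERR=-124
(0,1): OLD=-85/4 → NEW=0, ERR=-85/4
(0,2): OLD=14509/64 → NEW=255, ERR=-1811/64
(0,3): OLD=85627/1024 → NEW=0, ERR=85627/1024
(0,4): OLD=3089757/16384 → NEW=255, ERR=-1088163/16384
(1,0): OLD=6929/64 → NEW=0, ERR=6929/64
(1,1): OLD=123223/512 → NEW=255, ERR=-7337/512
(1,2): OLD=970563/16384 → NEW=0, ERR=970563/16384
(1,3): OLD=14406551/65536 → NEW=255, ERR=-2305129/65536
(1,4): OLD=4281125/1048576 → NEW=0, ERR=4281125/1048576
(2,0): OLD=558253/8192 → NEW=0, ERR=558253/8192
(2,1): OLD=21812895/262144 → NEW=0, ERR=21812895/262144
(2,2): OLD=1239104605/4194304 → NEW=255, ERR=169557085/4194304
(2,3): OLD=5111172103/67108864 → NEW=0, ERR=5111172103/67108864
(2,4): OLD=142161895025/1073741824 → NEW=255, ERR=-131642270095/1073741824
(3,0): OLD=1161392125/4194304 → NEW=255, ERR=91844605/4194304
(3,1): OLD=2228754521/33554432 → NEW=0, ERR=2228754521/33554432
(3,2): OLD=318014076163/1073741824 → NEW=255, ERR=44209911043/1073741824
(3,3): OLD=157524518323/2147483648 → NEW=0, ERR=157524518323/2147483648
(3,4): OLD=7646387829039/34359738368 → NEW=255, ERR=-1115345454801/34359738368
(4,0): OLD=78005782675/536870912 → NEW=255, ERR=-58896299885/536870912
(4,1): OLD=1560800218035/17179869184 → NEW=0, ERR=1560800218035/17179869184
(4,2): OLD=47971407486365/274877906944 → NEW=255, ERR=-22122458784355/274877906944
(4,3): OLD=876670725683/4398046511104 → NEW=0, ERR=876670725683/4398046511104
(4,4): OLD=6299956514410725/70368744177664 → NEW=0, ERR=6299956514410725/70368744177664
(5,0): OLD=28519219412729/274877906944 → NEW=0, ERR=28519219412729/274877906944
(5,1): OLD=580181065895883/2199023255552 → NEW=255, ERR=19430135730123/2199023255552
(5,2): OLD=13189275133533123/70368744177664 → NEW=255, ERR=-4754754631771197/70368744177664
(5,3): OLD=-209082563395459/281474976710656 → NEW=0, ERR=-209082563395459/281474976710656
(5,4): OLD=804635203003834895/4503599627370496 → NEW=255, ERR=-343782701975641585/4503599627370496
(6,0): OLD=4189730811250249/35184372088832 → NEW=0, ERR=4189730811250249/35184372088832
(6,1): OLD=316010487736156967/1125899906842624 → NEW=255, ERR=28906011491287847/1125899906842624
(6,2): OLD=3414266252017311453/18014398509481984 → NEW=255, ERR=-1179405367900594467/18014398509481984
(6,3): OLD=1034395578705465343/288230376151711744 → NEW=0, ERR=1034395578705465343/288230376151711744
(6,4): OLD=713284629135463659193/4611686018427387904 → NEW=255, ERR=-462695305563520256327/4611686018427387904
Row 0: #.#.#
Row 1: .#.#.
Row 2: ..#.#
Row 3: #.#.#
Row 4: #.#..
Row 5: .##.#
Row 6: .##.#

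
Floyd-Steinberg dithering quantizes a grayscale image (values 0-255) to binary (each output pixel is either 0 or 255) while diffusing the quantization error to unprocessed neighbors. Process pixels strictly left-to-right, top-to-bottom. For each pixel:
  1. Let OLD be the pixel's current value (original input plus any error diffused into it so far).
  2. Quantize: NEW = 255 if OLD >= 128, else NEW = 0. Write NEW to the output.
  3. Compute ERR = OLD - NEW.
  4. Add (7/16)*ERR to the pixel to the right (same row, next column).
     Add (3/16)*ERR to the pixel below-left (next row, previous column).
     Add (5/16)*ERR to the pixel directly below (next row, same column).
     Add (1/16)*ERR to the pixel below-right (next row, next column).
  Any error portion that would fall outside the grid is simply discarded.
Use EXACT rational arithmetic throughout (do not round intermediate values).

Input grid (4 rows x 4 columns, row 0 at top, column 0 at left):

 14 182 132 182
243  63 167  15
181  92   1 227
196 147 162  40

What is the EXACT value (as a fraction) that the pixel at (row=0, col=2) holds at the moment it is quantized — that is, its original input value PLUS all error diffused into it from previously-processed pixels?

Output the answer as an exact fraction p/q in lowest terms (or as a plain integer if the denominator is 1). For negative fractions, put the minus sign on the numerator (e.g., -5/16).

(0,0): OLD=14 → NEW=0, ERR=14
(0,1): OLD=1505/8 → NEW=255, ERR=-535/8
(0,2): OLD=13151/128 → NEW=0, ERR=13151/128
Target (0,2): original=132, with diffused error = 13151/128

Answer: 13151/128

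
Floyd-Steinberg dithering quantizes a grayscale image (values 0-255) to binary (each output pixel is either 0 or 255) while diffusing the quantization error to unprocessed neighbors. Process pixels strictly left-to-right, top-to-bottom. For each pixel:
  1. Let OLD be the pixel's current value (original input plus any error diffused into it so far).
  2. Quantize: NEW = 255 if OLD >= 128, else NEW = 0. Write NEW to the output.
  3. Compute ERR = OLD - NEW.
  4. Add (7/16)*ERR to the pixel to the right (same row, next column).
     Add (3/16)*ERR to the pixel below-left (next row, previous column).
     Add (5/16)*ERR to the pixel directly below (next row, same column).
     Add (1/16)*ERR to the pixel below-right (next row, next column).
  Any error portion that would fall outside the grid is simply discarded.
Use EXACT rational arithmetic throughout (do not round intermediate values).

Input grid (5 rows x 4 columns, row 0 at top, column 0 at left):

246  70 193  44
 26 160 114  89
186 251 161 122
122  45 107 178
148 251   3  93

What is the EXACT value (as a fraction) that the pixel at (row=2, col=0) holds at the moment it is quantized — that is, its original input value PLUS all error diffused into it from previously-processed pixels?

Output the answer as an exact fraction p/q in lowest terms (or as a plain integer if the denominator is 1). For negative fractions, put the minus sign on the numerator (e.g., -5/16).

(0,0): OLD=246 → NEW=255, ERR=-9
(0,1): OLD=1057/16 → NEW=0, ERR=1057/16
(0,2): OLD=56807/256 → NEW=255, ERR=-8473/256
(0,3): OLD=120913/4096 → NEW=0, ERR=120913/4096
(1,0): OLD=9107/256 → NEW=0, ERR=9107/256
(1,1): OLD=387973/2048 → NEW=255, ERR=-134267/2048
(1,2): OLD=5546857/65536 → NEW=0, ERR=5546857/65536
(1,3): OLD=139655215/1048576 → NEW=255, ERR=-127731665/1048576
(2,0): OLD=6056327/32768 → NEW=255, ERR=-2299513/32768
Target (2,0): original=186, with diffused error = 6056327/32768

Answer: 6056327/32768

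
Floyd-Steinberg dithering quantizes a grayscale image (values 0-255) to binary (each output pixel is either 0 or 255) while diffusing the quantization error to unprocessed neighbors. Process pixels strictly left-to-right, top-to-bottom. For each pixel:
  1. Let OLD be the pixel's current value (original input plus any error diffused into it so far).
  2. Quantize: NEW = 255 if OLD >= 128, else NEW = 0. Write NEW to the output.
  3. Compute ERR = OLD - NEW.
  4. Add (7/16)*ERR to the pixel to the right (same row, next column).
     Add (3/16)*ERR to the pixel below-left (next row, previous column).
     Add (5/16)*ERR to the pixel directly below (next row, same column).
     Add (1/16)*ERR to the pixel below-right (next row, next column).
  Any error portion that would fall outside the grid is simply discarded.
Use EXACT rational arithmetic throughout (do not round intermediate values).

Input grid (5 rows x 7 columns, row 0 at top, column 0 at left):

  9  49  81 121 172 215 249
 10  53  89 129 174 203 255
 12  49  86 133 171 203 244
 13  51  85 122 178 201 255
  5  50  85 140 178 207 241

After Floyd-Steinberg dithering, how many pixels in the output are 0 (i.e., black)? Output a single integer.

(0,0): OLD=9 → NEW=0, ERR=9
(0,1): OLD=847/16 → NEW=0, ERR=847/16
(0,2): OLD=26665/256 → NEW=0, ERR=26665/256
(0,3): OLD=682271/4096 → NEW=255, ERR=-362209/4096
(0,4): OLD=8736729/65536 → NEW=255, ERR=-7974951/65536
(0,5): OLD=169619183/1048576 → NEW=255, ERR=-97767697/1048576
(0,6): OLD=3493152905/16777216 → NEW=255, ERR=-785037175/16777216
(1,0): OLD=5821/256 → NEW=0, ERR=5821/256
(1,1): OLD=203947/2048 → NEW=0, ERR=203947/2048
(1,2): OLD=9951367/65536 → NEW=255, ERR=-6760313/65536
(1,3): OLD=10467195/262144 → NEW=0, ERR=10467195/262144
(1,4): OLD=2188292369/16777216 → NEW=255, ERR=-2089897711/16777216
(1,5): OLD=13822499425/134217728 → NEW=0, ERR=13822499425/134217728
(1,6): OLD=600450073999/2147483648 → NEW=255, ERR=52841743759/2147483648
(2,0): OLD=1237897/32768 → NEW=0, ERR=1237897/32768
(2,1): OLD=82551539/1048576 → NEW=0, ERR=82551539/1048576
(2,2): OLD=1709903513/16777216 → NEW=0, ERR=1709903513/16777216
(2,3): OLD=21510204689/134217728 → NEW=255, ERR=-12715315951/134217728
(2,4): OLD=120721642913/1073741824 → NEW=0, ERR=120721642913/1073741824
(2,5): OLD=9661948167755/34359738368 → NEW=255, ERR=900214883915/34359738368
(2,6): OLD=148207822129597/549755813888 → NEW=255, ERR=8020089588157/549755813888
(3,0): OLD=663821945/16777216 → NEW=0, ERR=663821945/16777216
(3,1): OLD=15352299397/134217728 → NEW=0, ERR=15352299397/134217728
(3,2): OLD=165409497759/1073741824 → NEW=255, ERR=-108394667361/1073741824
(3,3): OLD=325041871113/4294967296 → NEW=0, ERR=325041871113/4294967296
(3,4): OLD=134819866288761/549755813888 → NEW=255, ERR=-5367866252679/549755813888
(3,5): OLD=944163287172091/4398046511104 → NEW=255, ERR=-177338573159429/4398046511104
(3,6): OLD=17138690841855717/70368744177664 → NEW=255, ERR=-805338923448603/70368744177664
(4,0): OLD=83347194231/2147483648 → NEW=0, ERR=83347194231/2147483648
(4,1): OLD=2964202434571/34359738368 → NEW=0, ERR=2964202434571/34359738368
(4,2): OLD=61866707997061/549755813888 → NEW=0, ERR=61866707997061/549755813888
(4,3): OLD=900472554076999/4398046511104 → NEW=255, ERR=-221029306254521/4398046511104
(4,4): OLD=5282271913138405/35184372088832 → NEW=255, ERR=-3689742969513755/35184372088832
(4,5): OLD=164114689639787557/1125899906842624 → NEW=255, ERR=-122989786605081563/1125899906842624
(4,6): OLD=3370715745944885139/18014398509481984 → NEW=255, ERR=-1222955873973020781/18014398509481984
Output grid:
  Row 0: ...####  (3 black, running=3)
  Row 1: ..#.#.#  (4 black, running=7)
  Row 2: ...#.##  (4 black, running=11)
  Row 3: ..#.###  (3 black, running=14)
  Row 4: ...####  (3 black, running=17)

Answer: 17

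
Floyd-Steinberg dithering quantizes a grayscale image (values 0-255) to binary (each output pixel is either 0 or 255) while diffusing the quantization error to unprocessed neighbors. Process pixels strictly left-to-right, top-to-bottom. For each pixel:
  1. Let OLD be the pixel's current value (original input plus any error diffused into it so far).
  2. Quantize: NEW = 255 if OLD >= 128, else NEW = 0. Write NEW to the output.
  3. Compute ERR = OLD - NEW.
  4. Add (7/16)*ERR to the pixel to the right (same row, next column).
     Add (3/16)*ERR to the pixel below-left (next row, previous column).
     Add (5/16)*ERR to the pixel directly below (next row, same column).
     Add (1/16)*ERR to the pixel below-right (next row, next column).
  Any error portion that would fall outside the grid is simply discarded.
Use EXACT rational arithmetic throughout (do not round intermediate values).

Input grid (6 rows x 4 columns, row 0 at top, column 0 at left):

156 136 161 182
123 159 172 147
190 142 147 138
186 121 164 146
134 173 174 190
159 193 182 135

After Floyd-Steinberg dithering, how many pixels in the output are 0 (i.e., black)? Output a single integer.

(0,0): OLD=156 → NEW=255, ERR=-99
(0,1): OLD=1483/16 → NEW=0, ERR=1483/16
(0,2): OLD=51597/256 → NEW=255, ERR=-13683/256
(0,3): OLD=649691/4096 → NEW=255, ERR=-394789/4096
(1,0): OLD=28017/256 → NEW=0, ERR=28017/256
(1,1): OLD=449815/2048 → NEW=255, ERR=-72425/2048
(1,2): OLD=8358883/65536 → NEW=0, ERR=8358883/65536
(1,3): OLD=177566885/1048576 → NEW=255, ERR=-89819995/1048576
(2,0): OLD=7129325/32768 → NEW=255, ERR=-1226515/32768
(2,1): OLD=152387583/1048576 → NEW=255, ERR=-114999297/1048576
(2,2): OLD=252928091/2097152 → NEW=0, ERR=252928091/2097152
(2,3): OLD=5770292559/33554432 → NEW=255, ERR=-2786087601/33554432
(3,0): OLD=2579321885/16777216 → NEW=255, ERR=-1698868195/16777216
(3,1): OLD=16830967555/268435456 → NEW=0, ERR=16830967555/268435456
(3,2): OLD=887759465213/4294967296 → NEW=255, ERR=-207457195267/4294967296
(3,3): OLD=7315743902315/68719476736 → NEW=0, ERR=7315743902315/68719476736
(4,0): OLD=490109064729/4294967296 → NEW=0, ERR=490109064729/4294967296
(4,1): OLD=7804214244555/34359738368 → NEW=255, ERR=-957519039285/34359738368
(4,2): OLD=187569140462699/1099511627776 → NEW=255, ERR=-92806324620181/1099511627776
(4,3): OLD=3225021546294621/17592186044416 → NEW=255, ERR=-1260985895031459/17592186044416
(5,0): OLD=104142979879497/549755813888 → NEW=255, ERR=-36044752661943/549755813888
(5,1): OLD=2584511269729567/17592186044416 → NEW=255, ERR=-1901496171596513/17592186044416
(5,2): OLD=819383098666907/8796093022208 → NEW=0, ERR=819383098666907/8796093022208
(5,3): OLD=41680654568195067/281474976710656 → NEW=255, ERR=-30095464493022213/281474976710656
Output grid:
  Row 0: #.##  (1 black, running=1)
  Row 1: .#.#  (2 black, running=3)
  Row 2: ##.#  (1 black, running=4)
  Row 3: #.#.  (2 black, running=6)
  Row 4: .###  (1 black, running=7)
  Row 5: ##.#  (1 black, running=8)

Answer: 8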